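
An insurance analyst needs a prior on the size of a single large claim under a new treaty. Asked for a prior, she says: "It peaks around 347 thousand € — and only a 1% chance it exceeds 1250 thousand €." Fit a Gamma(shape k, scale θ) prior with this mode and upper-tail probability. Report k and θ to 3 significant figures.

Gamma(k,θ) with k>1 has mode (k−1)θ, so θ = 347/(k−1).
Need P(X < 1250) = 0.99 with θ tied to k this way. Start at k = 2, θ = 347: P(X<1250) ≈ 0.875.
Too low — raise k to concentrate. Iterating converges to k ≈ 3.62.
Then θ = 347/(3.62−1) ≈ 133.

k ≈ 3.62, θ ≈ 133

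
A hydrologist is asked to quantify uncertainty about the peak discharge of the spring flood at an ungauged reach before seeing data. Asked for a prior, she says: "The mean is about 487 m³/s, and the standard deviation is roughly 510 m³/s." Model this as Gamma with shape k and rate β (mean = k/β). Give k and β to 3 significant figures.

k ≈ 0.912, β ≈ 0.00187

For Gamma(k, rate β): mean = k/β, variance = k/β², so CV = 1/√k.
CV = SD/mean = 510/487 = 1.047, hence k = 1/CV² = 0.912.
Then β = k/mean = 0.912/487 = 0.00187.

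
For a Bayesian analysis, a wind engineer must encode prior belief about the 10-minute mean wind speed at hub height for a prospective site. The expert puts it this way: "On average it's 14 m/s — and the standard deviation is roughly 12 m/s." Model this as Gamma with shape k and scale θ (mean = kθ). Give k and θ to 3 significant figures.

For Gamma(k, scale θ): mean = kθ, variance = kθ², so CV = 1/√k.
CV = SD/mean = 12/14 = 0.8571, hence k = 1/CV² = 1.36.
Then θ = mean/k = 14/1.36 = 10.3.

k ≈ 1.36, θ ≈ 10.3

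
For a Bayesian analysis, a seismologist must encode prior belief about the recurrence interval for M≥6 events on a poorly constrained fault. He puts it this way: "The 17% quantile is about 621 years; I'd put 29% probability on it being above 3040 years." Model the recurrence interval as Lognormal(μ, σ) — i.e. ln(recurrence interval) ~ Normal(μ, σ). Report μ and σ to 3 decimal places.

If T ~ Lognormal(μ,σ) then ln T ~ Normal(μ,σ), so the p-quantile of ln T is μ + z_p·σ.
ln(621) = 6.431 and ln(3040) = 8.02; z_{0.17} = -0.9542, z_{0.71} = 0.5534.
σ = (8.02 − 6.431)/(0.5534 − (-0.9542)) = 1.054.
μ = 6.431 − (-0.9542)·1.054 = 7.437.

μ ≈ 7.437, σ ≈ 1.054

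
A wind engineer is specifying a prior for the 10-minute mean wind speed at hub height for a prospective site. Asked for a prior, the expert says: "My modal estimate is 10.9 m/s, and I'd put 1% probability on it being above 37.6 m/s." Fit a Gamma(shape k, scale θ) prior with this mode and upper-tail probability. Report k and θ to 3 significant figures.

k ≈ 3.84, θ ≈ 3.84

Gamma(k,θ) with k>1 has mode (k−1)θ, so θ = 10.9/(k−1).
Need P(X < 37.6) = 0.99 with θ tied to k this way. Start at k = 2, θ = 10.9: P(X<37.6) ≈ 0.859.
Too low — raise k to concentrate. Iterating converges to k ≈ 3.84.
Then θ = 10.9/(3.84−1) ≈ 3.84.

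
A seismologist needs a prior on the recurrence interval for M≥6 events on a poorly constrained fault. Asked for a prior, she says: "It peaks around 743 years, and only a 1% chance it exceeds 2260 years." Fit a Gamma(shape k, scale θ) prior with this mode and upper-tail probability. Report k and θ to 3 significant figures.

k ≈ 4.63, θ ≈ 205

Gamma(k,θ) with k>1 has mode (k−1)θ, so θ = 743/(k−1).
Need P(X < 2260) = 0.99 with θ tied to k this way. Start at k = 2, θ = 743: P(X<2260) ≈ 0.807.
Too low — raise k to concentrate. Iterating converges to k ≈ 4.63.
Then θ = 743/(4.63−1) ≈ 205.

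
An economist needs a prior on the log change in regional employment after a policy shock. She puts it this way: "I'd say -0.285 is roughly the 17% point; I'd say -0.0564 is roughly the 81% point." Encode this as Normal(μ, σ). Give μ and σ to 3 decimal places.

μ = -0.166, σ = 0.125

For Normal(μ,σ), the p-quantile is μ + z_p·σ. Here z_{0.17} = -0.9542, z_{0.81} = 0.8779.
So -0.285 = μ − 0.9542σ and -0.0564 = μ + 0.8779σ.
Subtracting: σ = (-0.0564 − -0.285)/(0.8779 − (-0.9542)) = 0.125.
Then μ = -0.285 − (-0.9542)·0.125 = -0.166.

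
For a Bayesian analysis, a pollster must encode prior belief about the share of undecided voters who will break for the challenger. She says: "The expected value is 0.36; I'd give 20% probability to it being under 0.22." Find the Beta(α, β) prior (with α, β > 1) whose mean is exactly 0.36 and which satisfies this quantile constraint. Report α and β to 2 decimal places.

With mean 0.36 fixed, write α = 0.36s, β = 0.64s where s = α+β.
Need P(θ < 0.22) = 0.2 under Beta(0.36s, 0.64s). Normal approximation: (q−m)/√(m(1−m)/s) ≈ z_{0.2} = -0.842, so s ≈ 0.36·0.64·(-0.842)²/(0.22−0.36)² = 8.3.
At s = 8.3: P(θ<0.22) ≈ 0.205. Adjusting to match 0.2 gives s ≈ 8.64.
So α = 0.36·8.64 ≈ 3.11, β = 0.64·8.64 ≈ 5.53.

α ≈ 3.11, β ≈ 5.53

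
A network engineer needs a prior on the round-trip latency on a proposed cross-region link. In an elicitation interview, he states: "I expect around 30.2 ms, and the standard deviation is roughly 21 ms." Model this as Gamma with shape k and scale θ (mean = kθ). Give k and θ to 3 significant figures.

For Gamma(k, scale θ): mean = kθ, variance = kθ², so CV = 1/√k.
CV = SD/mean = 21/30.2 = 0.6954, hence k = 1/CV² = 2.07.
Then θ = mean/k = 30.2/2.07 = 14.6.

k ≈ 2.07, θ ≈ 14.6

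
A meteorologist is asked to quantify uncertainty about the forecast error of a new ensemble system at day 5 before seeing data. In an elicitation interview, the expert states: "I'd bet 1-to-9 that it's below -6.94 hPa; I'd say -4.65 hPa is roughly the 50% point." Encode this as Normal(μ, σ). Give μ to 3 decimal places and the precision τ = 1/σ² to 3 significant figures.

For Normal(μ,σ), the p-quantile is μ + z_p·σ. Here z_{0.1} = -1.282, z_{0.5} = 0.
So -6.94 = μ − 1.282σ and -4.65 = μ + 0σ.
Subtracting: σ = (-4.65 − -6.94)/(0 − (-1.282)) = 1.787.
Then μ = -6.94 − (-1.282)·1.787 = -4.650.
Precision τ = 1/σ² = 1/1.787² = 0.313.

μ = -4.650, τ = 0.313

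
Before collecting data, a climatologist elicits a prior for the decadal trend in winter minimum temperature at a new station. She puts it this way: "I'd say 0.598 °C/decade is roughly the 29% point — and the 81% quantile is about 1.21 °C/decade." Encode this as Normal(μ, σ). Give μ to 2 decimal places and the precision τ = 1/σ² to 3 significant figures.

For Normal(μ,σ), the p-quantile is μ + z_p·σ. Here z_{0.29} = -0.5534, z_{0.81} = 0.8779.
So 0.598 = μ − 0.5534σ and 1.21 = μ + 0.8779σ.
Subtracting: σ = (1.21 − 0.598)/(0.8779 − (-0.5534)) = 0.43.
Then μ = 0.598 − (-0.5534)·0.43 = 0.83.
Precision τ = 1/σ² = 1/0.4276² = 5.47.

μ = 0.83, τ = 5.47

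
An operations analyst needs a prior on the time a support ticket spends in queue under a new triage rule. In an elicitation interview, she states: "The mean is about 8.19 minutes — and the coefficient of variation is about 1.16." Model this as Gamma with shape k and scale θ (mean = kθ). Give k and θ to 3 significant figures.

k ≈ 0.743, θ ≈ 11

For Gamma(k, scale θ): mean = kθ, variance = kθ², so CV = 1/√k.
CV = 1.16, hence k = 1/CV² = 0.743.
Then θ = mean/k = 8.19/0.743 = 11.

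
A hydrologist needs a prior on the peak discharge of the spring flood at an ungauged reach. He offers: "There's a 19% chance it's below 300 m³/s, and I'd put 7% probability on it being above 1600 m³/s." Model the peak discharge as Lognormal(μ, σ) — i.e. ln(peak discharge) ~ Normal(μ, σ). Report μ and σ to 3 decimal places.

μ ≈ 6.328, σ ≈ 0.711

If T ~ Lognormal(μ,σ) then ln T ~ Normal(μ,σ), so the p-quantile of ln T is μ + z_p·σ.
ln(300) = 5.704 and ln(1600) = 7.378; z_{0.19} = -0.8779, z_{0.93} = 1.476.
σ = (7.378 − 5.704)/(1.476 − (-0.8779)) = 0.711.
μ = 5.704 − (-0.8779)·0.711 = 6.328.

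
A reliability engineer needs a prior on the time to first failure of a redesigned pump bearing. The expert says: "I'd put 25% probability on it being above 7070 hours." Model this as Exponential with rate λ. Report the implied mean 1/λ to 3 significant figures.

P(T > 7070.0) = e^(−λ·7070.0) = 0.25, so λ = −ln(0.25)/7070.0 = 0.000196.
Mean = 1/λ = 5100 hours.

mean ≈ 5100 hours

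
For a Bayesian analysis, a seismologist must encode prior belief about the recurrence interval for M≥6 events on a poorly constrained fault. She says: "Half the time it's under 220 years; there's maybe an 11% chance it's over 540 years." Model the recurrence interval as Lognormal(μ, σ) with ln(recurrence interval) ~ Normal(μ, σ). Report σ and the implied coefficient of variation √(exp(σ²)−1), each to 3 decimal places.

σ ≈ 0.732, CV ≈ 0.842

If T ~ Lognormal(μ,σ) then ln T ~ Normal(μ,σ), so the p-quantile of ln T is μ + z_p·σ.
ln(220) = 5.394 and ln(540) = 6.292; z_{0.5} = 0, z_{0.89} = 1.227.
σ = (6.292 − 5.394)/(1.227 − (0)) = 0.732.
μ = 5.394 − (0)·0.732 = 5.394.
CV = √(exp(σ²)−1) = √(exp(0.5360)−1) = 0.842.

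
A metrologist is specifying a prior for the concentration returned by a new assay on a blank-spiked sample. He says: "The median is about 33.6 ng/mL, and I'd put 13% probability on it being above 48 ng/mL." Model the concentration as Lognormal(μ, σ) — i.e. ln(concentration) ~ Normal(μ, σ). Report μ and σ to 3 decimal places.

μ ≈ 3.515, σ ≈ 0.317

If T ~ Lognormal(μ,σ) then ln T ~ Normal(μ,σ), so the p-quantile of ln T is μ + z_p·σ.
ln(33.6) = 3.515 and ln(48) = 3.871; z_{0.5} = 0, z_{0.87} = 1.126.
σ = (3.871 − 3.515)/(1.126 − (0)) = 0.317.
μ = 3.515 − (0)·0.317 = 3.515.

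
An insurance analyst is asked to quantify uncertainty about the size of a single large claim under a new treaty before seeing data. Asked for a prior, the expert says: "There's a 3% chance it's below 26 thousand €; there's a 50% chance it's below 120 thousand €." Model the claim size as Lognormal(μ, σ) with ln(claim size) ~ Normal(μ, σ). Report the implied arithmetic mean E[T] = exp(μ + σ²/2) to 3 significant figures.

E[T] ≈ 167 thousand €

If T ~ Lognormal(μ,σ) then ln T ~ Normal(μ,σ), so the p-quantile of ln T is μ + z_p·σ.
ln(26) = 3.258 and ln(120) = 4.787; z_{0.03} = -1.881, z_{0.5} = 0.
σ = (4.787 − 3.258)/(0 − (-1.881)) = 0.813.
μ = 3.258 − (-1.881)·0.813 = 4.787.
E[T] = exp(μ + σ²/2) = exp(4.787 + 0.3306) = 167 thousand €.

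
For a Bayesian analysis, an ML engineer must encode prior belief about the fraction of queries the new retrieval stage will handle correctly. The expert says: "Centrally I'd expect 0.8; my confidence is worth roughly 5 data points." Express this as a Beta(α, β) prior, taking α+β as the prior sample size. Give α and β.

Under the effective-sample-size interpretation, Beta(α, β) has prior mean α/(α+β) and prior sample size α+β.
So α+β = 5 and α/(α+β) = 0.8, giving α = 0.8·5 = 4 and β = 5 − 4 = 1.

α = 4, β = 1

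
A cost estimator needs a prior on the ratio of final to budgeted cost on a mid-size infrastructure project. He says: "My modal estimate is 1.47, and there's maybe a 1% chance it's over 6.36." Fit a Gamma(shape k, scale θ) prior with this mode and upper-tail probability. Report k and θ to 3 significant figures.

Gamma(k,θ) with k>1 has mode (k−1)θ, so θ = 1.47/(k−1).
Need P(X < 6.36) = 0.99 with θ tied to k this way. Start at k = 2, θ = 1.47: P(X<6.36) ≈ 0.930.
Too low — raise k to concentrate. Iterating converges to k ≈ 2.91.
Then θ = 1.47/(2.91−1) ≈ 0.771.

k ≈ 2.91, θ ≈ 0.771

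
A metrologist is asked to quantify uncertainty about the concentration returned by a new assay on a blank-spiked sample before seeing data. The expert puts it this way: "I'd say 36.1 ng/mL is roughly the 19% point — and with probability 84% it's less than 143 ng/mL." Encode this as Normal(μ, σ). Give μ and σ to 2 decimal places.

μ = 86.22, σ = 57.09

For Normal(μ,σ), the p-quantile is μ + z_p·σ. Here z_{0.19} = -0.8779, z_{0.84} = 0.9945.
So 36.1 = μ − 0.8779σ and 143 = μ + 0.9945σ.
Subtracting: σ = (143 − 36.1)/(0.9945 − (-0.8779)) = 57.09.
Then μ = 36.1 − (-0.8779)·57.09 = 86.22.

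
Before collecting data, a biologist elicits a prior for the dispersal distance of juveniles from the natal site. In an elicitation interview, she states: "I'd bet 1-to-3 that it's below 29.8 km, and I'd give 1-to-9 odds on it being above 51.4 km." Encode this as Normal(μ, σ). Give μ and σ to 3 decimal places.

The p-quantile of Normal(μ,σ) is μ + z_p·σ, with z_{0.25} = -0.6745 and z_{0.9} = 1.282.
Eliminate σ: μ = (z₂·x₁ − z₁·x₂)/(z₂ − z₁) = (1.282·29.8 − (-0.6745)·51.4)/1.956 = 37.248.
Then σ = (x₂ − x₁)/(z₂ − z₁) = (51.4 − 29.8)/1.956 = 11.043.

μ = 37.248, σ = 11.043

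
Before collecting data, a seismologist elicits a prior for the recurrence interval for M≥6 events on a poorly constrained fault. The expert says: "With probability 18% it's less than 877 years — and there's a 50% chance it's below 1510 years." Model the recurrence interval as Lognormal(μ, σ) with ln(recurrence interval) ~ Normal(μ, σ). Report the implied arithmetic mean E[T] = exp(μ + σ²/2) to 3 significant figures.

If T ~ Lognormal(μ,σ) then ln T ~ Normal(μ,σ), so the p-quantile of ln T is μ + z_p·σ.
ln(877) = 6.777 and ln(1510) = 7.32; z_{0.18} = -0.9154, z_{0.5} = 0.
σ = (7.32 − 6.777)/(0 − (-0.9154)) = 0.594.
μ = 6.777 − (-0.9154)·0.594 = 7.320.
E[T] = exp(μ + σ²/2) = exp(7.320 + 0.1762) = 1800 years.

E[T] ≈ 1800 years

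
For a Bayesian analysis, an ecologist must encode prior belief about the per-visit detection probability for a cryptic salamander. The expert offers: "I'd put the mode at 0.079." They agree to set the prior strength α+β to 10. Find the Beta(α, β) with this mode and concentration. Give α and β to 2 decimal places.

For α,β > 1 the Beta mode is (α−1)/(α+β−2). With α+β = 10, the mode is (α−1)/8.
Set (α−1)/8 = 0.079 → α = 1 + 0.079·8 = 1.63.
β = 10 − α = 8.37.

α = 1.63, β = 8.37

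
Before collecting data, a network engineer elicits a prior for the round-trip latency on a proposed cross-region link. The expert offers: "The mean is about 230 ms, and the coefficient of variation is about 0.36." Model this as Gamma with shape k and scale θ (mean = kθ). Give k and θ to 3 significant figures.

For Gamma(k, scale θ): mean = kθ, variance = kθ², so CV = 1/√k.
CV = 0.36, hence k = 1/CV² = 7.72.
Then θ = mean/k = 230/7.72 = 29.8.

k ≈ 7.72, θ ≈ 29.8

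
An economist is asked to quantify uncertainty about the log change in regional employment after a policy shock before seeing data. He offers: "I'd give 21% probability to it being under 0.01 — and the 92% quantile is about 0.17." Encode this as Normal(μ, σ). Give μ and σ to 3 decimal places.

μ = 0.068, σ = 0.072

The p-quantile of Normal(μ,σ) is μ + z_p·σ, with z_{0.21} = -0.8064 and z_{0.92} = 1.405.
Eliminate σ: μ = (z₂·x₁ − z₁·x₂)/(z₂ − z₁) = (1.405·0.01 − (-0.8064)·0.17)/2.211 = 0.068.
Then σ = (x₂ − x₁)/(z₂ − z₁) = (0.17 − 0.01)/2.211 = 0.072.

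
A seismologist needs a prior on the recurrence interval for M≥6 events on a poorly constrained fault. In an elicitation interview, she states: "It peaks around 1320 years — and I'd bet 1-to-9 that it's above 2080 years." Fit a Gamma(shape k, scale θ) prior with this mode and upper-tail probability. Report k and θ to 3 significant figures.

k ≈ 10.1, θ ≈ 146

Gamma(k,θ) with k>1 has mode (k−1)θ, so θ = 1320/(k−1).
Need P(X < 2080) = 0.9 with θ tied to k this way. Start at k = 2, θ = 1320: P(X<2080) ≈ 0.467.
Too low — raise k to concentrate. Iterating converges to k ≈ 10.1.
Then θ = 1320/(10.1−1) ≈ 146.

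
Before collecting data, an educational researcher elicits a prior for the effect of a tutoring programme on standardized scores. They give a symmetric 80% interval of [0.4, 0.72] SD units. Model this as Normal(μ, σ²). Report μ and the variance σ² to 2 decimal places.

μ = 0.56, σ² = 0.02

A symmetric 80% interval runs μ ± z·σ with z = 1.282.
Half-width = 0.16, so σ = 0.16/1.282 = 0.125 and σ² = 0.02.
μ is the interval midpoint, 0.56.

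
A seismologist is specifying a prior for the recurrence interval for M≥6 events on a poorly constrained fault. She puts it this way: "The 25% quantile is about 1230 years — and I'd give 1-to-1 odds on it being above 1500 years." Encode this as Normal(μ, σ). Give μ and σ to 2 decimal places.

For Normal(μ,σ), the p-quantile is μ + z_p·σ. Here z_{0.25} = -0.6745, z_{0.5} = 0.
So 1230 = μ − 0.6745σ and 1500 = μ + 0σ.
Subtracting: σ = (1500 − 1230)/(0 − (-0.6745)) = 400.30.
Then μ = 1230 − (-0.6745)·400.30 = 1500.00.

μ = 1500.00, σ = 400.30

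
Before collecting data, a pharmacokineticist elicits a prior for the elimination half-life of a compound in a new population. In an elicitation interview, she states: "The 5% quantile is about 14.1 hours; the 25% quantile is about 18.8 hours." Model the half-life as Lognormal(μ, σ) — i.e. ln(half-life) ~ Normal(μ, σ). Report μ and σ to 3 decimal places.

If T ~ Lognormal(μ,σ) then ln T ~ Normal(μ,σ), so the p-quantile of ln T is μ + z_p·σ.
ln(14.1) = 2.646 and ln(18.8) = 2.934; z_{0.05} = -1.645, z_{0.25} = -0.6745.
σ = (2.934 − 2.646)/(-0.6745 − (-1.645)) = 0.296.
μ = 2.646 − (-1.645)·0.296 = 3.134.

μ ≈ 3.134, σ ≈ 0.296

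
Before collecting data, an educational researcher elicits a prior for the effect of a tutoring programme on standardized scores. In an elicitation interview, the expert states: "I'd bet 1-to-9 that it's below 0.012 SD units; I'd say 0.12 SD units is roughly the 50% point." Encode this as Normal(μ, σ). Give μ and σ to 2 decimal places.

μ = 0.12, σ = 0.08

The p-quantile of Normal(μ,σ) is μ + z_p·σ, with z_{0.1} = -1.282 and z_{0.5} = 0.
Eliminate σ: μ = (z₂·x₁ − z₁·x₂)/(z₂ − z₁) = (0·0.012 − (-1.282)·0.12)/1.282 = 0.12.
Then σ = (x₂ − x₁)/(z₂ − z₁) = (0.12 − 0.012)/1.282 = 0.08.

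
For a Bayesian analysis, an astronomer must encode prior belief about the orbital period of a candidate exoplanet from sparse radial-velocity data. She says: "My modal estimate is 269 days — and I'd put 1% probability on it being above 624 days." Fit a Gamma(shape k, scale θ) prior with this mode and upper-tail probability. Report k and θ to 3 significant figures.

Gamma(k,θ) with k>1 has mode (k−1)θ, so θ = 269/(k−1).
Need P(X < 624) = 0.99 with θ tied to k this way. Start at k = 2, θ = 269: P(X<624) ≈ 0.674.
Too low — raise k to concentrate. Iterating converges to k ≈ 7.74.
Then θ = 269/(7.74−1) ≈ 39.9.

k ≈ 7.74, θ ≈ 39.9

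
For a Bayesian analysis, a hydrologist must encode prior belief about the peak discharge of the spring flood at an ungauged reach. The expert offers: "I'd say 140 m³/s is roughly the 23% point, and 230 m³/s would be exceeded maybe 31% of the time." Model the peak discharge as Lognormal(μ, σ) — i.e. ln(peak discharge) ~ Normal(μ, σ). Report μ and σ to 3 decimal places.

μ ≈ 5.239, σ ≈ 0.402

If T ~ Lognormal(μ,σ) then ln T ~ Normal(μ,σ), so the p-quantile of ln T is μ + z_p·σ.
ln(140) = 4.942 and ln(230) = 5.438; z_{0.23} = -0.7388, z_{0.69} = 0.4959.
σ = (5.438 − 4.942)/(0.4959 − (-0.7388)) = 0.402.
μ = 4.942 − (-0.7388)·0.402 = 5.239.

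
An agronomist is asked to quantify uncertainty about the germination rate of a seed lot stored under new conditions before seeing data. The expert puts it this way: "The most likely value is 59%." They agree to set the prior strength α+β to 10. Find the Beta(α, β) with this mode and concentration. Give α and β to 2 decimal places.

For α,β > 1 the Beta mode is (α−1)/(α+β−2). With α+β = 10, the mode is (α−1)/8.
Set (α−1)/8 = 0.59 → α = 1 + 0.59·8 = 5.72.
β = 10 − α = 4.28.

α = 5.72, β = 4.28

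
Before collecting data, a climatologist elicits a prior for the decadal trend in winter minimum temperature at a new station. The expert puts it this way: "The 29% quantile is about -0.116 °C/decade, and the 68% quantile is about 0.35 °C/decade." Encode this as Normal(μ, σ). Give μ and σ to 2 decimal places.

μ = 0.14, σ = 0.46

The p-quantile of Normal(μ,σ) is μ + z_p·σ, with z_{0.29} = -0.5534 and z_{0.68} = 0.4677.
Eliminate σ: μ = (z₂·x₁ − z₁·x₂)/(z₂ − z₁) = (0.4677·-0.116 − (-0.5534)·0.35)/1.021 = 0.14.
Then σ = (x₂ − x₁)/(z₂ − z₁) = (0.35 − -0.116)/1.021 = 0.46.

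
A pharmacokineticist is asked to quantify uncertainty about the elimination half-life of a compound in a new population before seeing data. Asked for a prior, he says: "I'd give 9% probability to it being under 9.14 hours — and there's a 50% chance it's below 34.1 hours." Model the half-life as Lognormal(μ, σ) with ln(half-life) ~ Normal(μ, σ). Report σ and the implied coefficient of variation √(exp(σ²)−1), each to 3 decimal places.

If T ~ Lognormal(μ,σ) then ln T ~ Normal(μ,σ), so the p-quantile of ln T is μ + z_p·σ.
ln(9.14) = 2.213 and ln(34.1) = 3.529; z_{0.09} = -1.341, z_{0.5} = 0.
σ = (3.529 − 2.213)/(0 − (-1.341)) = 0.982.
μ = 2.213 − (-1.341)·0.982 = 3.529.
CV = √(exp(σ²)−1) = √(exp(0.9643)−1) = 1.274.

σ ≈ 0.982, CV ≈ 1.274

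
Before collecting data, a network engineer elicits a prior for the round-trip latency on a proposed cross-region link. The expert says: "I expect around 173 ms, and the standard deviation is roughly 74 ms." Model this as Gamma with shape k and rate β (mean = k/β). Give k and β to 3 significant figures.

For Gamma(k, rate β): mean = k/β, variance = k/β², so CV = 1/√k.
CV = SD/mean = 74/173 = 0.4277, hence k = 1/CV² = 5.47.
Then β = k/mean = 5.47/173 = 0.0316.

k ≈ 5.47, β ≈ 0.0316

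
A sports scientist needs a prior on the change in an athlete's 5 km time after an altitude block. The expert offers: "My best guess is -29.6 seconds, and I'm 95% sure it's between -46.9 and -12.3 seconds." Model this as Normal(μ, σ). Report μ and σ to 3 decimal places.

μ = -29.600, σ = 8.827

A symmetric 95% interval runs μ ± z·σ with z = 1.96.
Half-width = 17.3, so σ = 17.3/1.96 = 8.827.
μ is the stated best guess, -29.600.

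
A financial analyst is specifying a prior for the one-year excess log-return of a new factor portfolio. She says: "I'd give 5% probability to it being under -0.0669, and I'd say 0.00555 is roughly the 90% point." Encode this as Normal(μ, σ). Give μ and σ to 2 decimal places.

μ = -0.03, σ = 0.02

The p-quantile of Normal(μ,σ) is μ + z_p·σ, with z_{0.05} = -1.645 and z_{0.9} = 1.282.
Eliminate σ: μ = (z₂·x₁ − z₁·x₂)/(z₂ − z₁) = (1.282·-0.0669 − (-1.645)·0.00555)/2.926 = -0.03.
Then σ = (x₂ − x₁)/(z₂ − z₁) = (0.00555 − -0.0669)/2.926 = 0.02.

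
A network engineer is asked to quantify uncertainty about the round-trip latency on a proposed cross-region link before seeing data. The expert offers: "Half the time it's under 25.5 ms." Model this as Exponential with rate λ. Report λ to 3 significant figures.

Exponential median = ln 2 / λ, so λ = ln 2 / 25.5 = 0.0272.

λ ≈ 0.0272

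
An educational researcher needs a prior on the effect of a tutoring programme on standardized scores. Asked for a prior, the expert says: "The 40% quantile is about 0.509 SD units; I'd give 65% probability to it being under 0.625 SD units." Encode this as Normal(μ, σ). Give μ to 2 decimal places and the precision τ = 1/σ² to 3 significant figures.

The p-quantile of Normal(μ,σ) is μ + z_p·σ, with z_{0.4} = -0.2533 and z_{0.65} = 0.3853.
Eliminate σ: μ = (z₂·x₁ − z₁·x₂)/(z₂ − z₁) = (0.3853·0.509 − (-0.2533)·0.625)/0.6387 = 0.56.
Then σ = (x₂ − x₁)/(z₂ − z₁) = (0.625 − 0.509)/0.6387 = 0.18.
Precision τ = 1/σ² = 1/0.1816² = 30.3.

μ = 0.56, τ = 30.3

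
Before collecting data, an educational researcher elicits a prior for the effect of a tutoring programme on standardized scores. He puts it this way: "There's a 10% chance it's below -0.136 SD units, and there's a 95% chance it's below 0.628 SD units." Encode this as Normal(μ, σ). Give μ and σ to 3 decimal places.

μ = 0.199, σ = 0.261

For Normal(μ,σ), the p-quantile is μ + z_p·σ. Here z_{0.1} = -1.282, z_{0.95} = 1.645.
So -0.136 = μ − 1.282σ and 0.628 = μ + 1.645σ.
Subtracting: σ = (0.628 − -0.136)/(1.645 − (-1.282)) = 0.261.
Then μ = -0.136 − (-1.282)·0.261 = 0.199.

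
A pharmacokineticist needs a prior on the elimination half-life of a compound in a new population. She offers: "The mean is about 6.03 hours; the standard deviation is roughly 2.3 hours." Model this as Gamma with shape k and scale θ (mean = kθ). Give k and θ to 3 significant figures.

k ≈ 6.87, θ ≈ 0.877

For Gamma(k, scale θ): mean = kθ, variance = kθ², so CV = 1/√k.
CV = SD/mean = 2.3/6.03 = 0.3814, hence k = 1/CV² = 6.87.
Then θ = mean/k = 6.03/6.87 = 0.877.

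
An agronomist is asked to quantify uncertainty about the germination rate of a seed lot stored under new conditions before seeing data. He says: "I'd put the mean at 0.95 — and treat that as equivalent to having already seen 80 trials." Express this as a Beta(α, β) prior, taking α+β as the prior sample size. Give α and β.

Under the effective-sample-size interpretation, Beta(α, β) has prior mean α/(α+β) and prior sample size α+β.
So α+β = 80 and α/(α+β) = 0.95, giving α = 0.95·80 = 76 and β = 80 − 76 = 4.

α = 76, β = 4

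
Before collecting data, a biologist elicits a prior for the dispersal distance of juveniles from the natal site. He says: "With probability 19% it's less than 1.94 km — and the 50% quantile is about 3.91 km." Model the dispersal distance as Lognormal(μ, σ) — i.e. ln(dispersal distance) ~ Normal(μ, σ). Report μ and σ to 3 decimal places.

If T ~ Lognormal(μ,σ) then ln T ~ Normal(μ,σ), so the p-quantile of ln T is μ + z_p·σ.
ln(1.94) = 0.6627 and ln(3.91) = 1.364; z_{0.19} = -0.8779, z_{0.5} = 0.
σ = (1.364 − 0.6627)/(0 − (-0.8779)) = 0.798.
μ = 0.6627 − (-0.8779)·0.798 = 1.364.

μ ≈ 1.364, σ ≈ 0.798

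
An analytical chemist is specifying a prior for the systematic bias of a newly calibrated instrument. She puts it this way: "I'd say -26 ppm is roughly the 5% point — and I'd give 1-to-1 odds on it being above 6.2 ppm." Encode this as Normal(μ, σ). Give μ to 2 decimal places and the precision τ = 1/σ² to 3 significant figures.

For Normal(μ,σ), the p-quantile is μ + z_p·σ. Here z_{0.05} = -1.645, z_{0.5} = 0.
So -26 = μ − 1.645σ and 6.2 = μ + 0σ.
Subtracting: σ = (6.2 − -26)/(0 − (-1.645)) = 19.58.
Then μ = -26 − (-1.645)·19.58 = 6.20.
Precision τ = 1/σ² = 1/19.58² = 0.00261.

μ = 6.20, τ = 0.00261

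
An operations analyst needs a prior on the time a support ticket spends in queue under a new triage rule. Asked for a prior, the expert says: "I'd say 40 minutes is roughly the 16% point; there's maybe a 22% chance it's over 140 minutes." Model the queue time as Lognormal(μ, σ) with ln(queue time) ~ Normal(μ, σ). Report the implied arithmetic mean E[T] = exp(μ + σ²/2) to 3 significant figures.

E[T] ≈ 104 minutes

If T ~ Lognormal(μ,σ) then ln T ~ Normal(μ,σ), so the p-quantile of ln T is μ + z_p·σ.
ln(40) = 3.689 and ln(140) = 4.942; z_{0.16} = -0.9945, z_{0.78} = 0.7722.
σ = (4.942 − 3.689)/(0.7722 − (-0.9945)) = 0.709.
μ = 3.689 − (-0.9945)·0.709 = 4.394.
E[T] = exp(μ + σ²/2) = exp(4.394 + 0.2514) = 104 minutes.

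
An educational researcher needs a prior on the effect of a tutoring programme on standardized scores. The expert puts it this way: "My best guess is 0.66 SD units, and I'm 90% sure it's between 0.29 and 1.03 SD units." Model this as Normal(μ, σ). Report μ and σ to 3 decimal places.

A symmetric 90% interval runs μ ± z·σ with z = 1.645.
Half-width = 0.37, so σ = 0.37/1.645 = 0.225.
μ is the stated best guess, 0.660.

μ = 0.660, σ = 0.225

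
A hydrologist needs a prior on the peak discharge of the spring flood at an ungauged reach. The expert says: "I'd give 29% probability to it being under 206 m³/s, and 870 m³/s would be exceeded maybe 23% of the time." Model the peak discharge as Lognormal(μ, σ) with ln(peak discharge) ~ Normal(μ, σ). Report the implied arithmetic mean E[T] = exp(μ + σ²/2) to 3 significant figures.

If T ~ Lognormal(μ,σ) then ln T ~ Normal(μ,σ), so the p-quantile of ln T is μ + z_p·σ.
ln(206) = 5.328 and ln(870) = 6.768; z_{0.29} = -0.5534, z_{0.77} = 0.7388.
σ = (6.768 − 5.328)/(0.7388 − (-0.5534)) = 1.115.
μ = 5.328 − (-0.5534)·1.115 = 5.945.
E[T] = exp(μ + σ²/2) = exp(5.945 + 0.6214) = 711 m³/s.

E[T] ≈ 711 m³/s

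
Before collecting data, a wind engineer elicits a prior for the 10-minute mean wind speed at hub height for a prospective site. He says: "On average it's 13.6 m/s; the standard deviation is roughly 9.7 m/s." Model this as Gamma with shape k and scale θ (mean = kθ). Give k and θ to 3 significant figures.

For Gamma(k, scale θ): mean = kθ, variance = kθ², so CV = 1/√k.
CV = SD/mean = 9.7/13.6 = 0.7132, hence k = 1/CV² = 1.97.
Then θ = mean/k = 13.6/1.97 = 6.92.

k ≈ 1.97, θ ≈ 6.92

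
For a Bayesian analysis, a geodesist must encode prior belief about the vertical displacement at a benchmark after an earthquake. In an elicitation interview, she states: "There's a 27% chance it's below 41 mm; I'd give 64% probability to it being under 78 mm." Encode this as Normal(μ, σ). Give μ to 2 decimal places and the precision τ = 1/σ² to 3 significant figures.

For Normal(μ,σ), the p-quantile is μ + z_p·σ. Here z_{0.27} = -0.6128, z_{0.64} = 0.3585.
So 41 = μ − 0.6128σ and 78 = μ + 0.3585σ.
Subtracting: σ = (78 − 41)/(0.3585 − (-0.6128)) = 38.09.
Then μ = 41 − (-0.6128)·38.09 = 64.34.
Precision τ = 1/σ² = 1/38.09² = 0.000689.

μ = 64.34, τ = 0.000689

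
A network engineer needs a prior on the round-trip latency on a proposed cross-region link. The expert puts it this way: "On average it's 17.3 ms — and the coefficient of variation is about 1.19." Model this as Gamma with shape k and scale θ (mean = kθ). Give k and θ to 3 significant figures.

For Gamma(k, scale θ): mean = kθ, variance = kθ², so CV = 1/√k.
CV = 1.19, hence k = 1/CV² = 0.706.
Then θ = mean/k = 17.3/0.706 = 24.5.

k ≈ 0.706, θ ≈ 24.5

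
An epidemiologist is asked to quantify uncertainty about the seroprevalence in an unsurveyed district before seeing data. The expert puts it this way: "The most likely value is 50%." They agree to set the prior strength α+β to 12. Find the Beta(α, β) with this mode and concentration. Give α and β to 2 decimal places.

For α,β > 1 the Beta mode is (α−1)/(α+β−2). With α+β = 12, the mode is (α−1)/10.
Set (α−1)/10 = 0.5 → α = 1 + 0.5·10 = 6.00.
β = 12 − α = 6.00.

α = 6.00, β = 6.00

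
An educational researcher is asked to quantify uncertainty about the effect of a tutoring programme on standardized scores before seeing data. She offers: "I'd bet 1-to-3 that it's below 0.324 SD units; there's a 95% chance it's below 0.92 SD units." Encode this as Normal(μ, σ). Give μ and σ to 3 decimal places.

μ = 0.497, σ = 0.257

The p-quantile of Normal(μ,σ) is μ + z_p·σ, with z_{0.25} = -0.6745 and z_{0.95} = 1.645.
Eliminate σ: μ = (z₂·x₁ − z₁·x₂)/(z₂ − z₁) = (1.645·0.324 − (-0.6745)·0.92)/2.319 = 0.497.
Then σ = (x₂ − x₁)/(z₂ − z₁) = (0.92 − 0.324)/2.319 = 0.257.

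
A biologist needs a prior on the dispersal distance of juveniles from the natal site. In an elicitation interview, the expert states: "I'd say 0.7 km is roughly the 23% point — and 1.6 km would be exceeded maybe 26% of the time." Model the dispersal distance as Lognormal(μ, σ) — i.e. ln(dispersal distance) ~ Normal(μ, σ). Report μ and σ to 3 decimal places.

μ ≈ 0.085, σ ≈ 0.598

If T ~ Lognormal(μ,σ) then ln T ~ Normal(μ,σ), so the p-quantile of ln T is μ + z_p·σ.
ln(0.7) = -0.3567 and ln(1.6) = 0.47; z_{0.23} = -0.7388, z_{0.74} = 0.6433.
σ = (0.47 − -0.3567)/(0.6433 − (-0.7388)) = 0.598.
μ = -0.3567 − (-0.7388)·0.598 = 0.085.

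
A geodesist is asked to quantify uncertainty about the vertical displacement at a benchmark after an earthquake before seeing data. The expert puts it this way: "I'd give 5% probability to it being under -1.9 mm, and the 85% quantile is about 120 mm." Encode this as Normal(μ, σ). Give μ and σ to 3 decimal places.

The p-quantile of Normal(μ,σ) is μ + z_p·σ, with z_{0.05} = -1.645 and z_{0.85} = 1.036.
Eliminate σ: μ = (z₂·x₁ − z₁·x₂)/(z₂ − z₁) = (1.036·-1.9 − (-1.645)·120)/2.681 = 72.880.
Then σ = (x₂ − x₁)/(z₂ − z₁) = (120 − -1.9)/2.681 = 45.463.

μ = 72.880, σ = 45.463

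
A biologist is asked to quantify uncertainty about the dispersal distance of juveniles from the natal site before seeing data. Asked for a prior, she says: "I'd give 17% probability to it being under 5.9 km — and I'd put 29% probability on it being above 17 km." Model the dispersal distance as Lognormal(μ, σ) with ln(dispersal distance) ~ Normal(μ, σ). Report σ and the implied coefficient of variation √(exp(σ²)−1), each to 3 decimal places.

σ ≈ 0.702, CV ≈ 0.798

If T ~ Lognormal(μ,σ) then ln T ~ Normal(μ,σ), so the p-quantile of ln T is μ + z_p·σ.
ln(5.9) = 1.775 and ln(17) = 2.833; z_{0.17} = -0.9542, z_{0.71} = 0.5534.
σ = (2.833 − 1.775)/(0.5534 − (-0.9542)) = 0.702.
μ = 1.775 − (-0.9542)·0.702 = 2.445.
CV = √(exp(σ²)−1) = √(exp(0.4928)−1) = 0.798.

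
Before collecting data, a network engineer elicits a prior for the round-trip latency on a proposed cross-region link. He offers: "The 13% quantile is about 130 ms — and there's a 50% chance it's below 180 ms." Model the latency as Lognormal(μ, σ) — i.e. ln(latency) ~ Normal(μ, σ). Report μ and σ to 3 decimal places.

μ ≈ 5.193, σ ≈ 0.289

If T ~ Lognormal(μ,σ) then ln T ~ Normal(μ,σ), so the p-quantile of ln T is μ + z_p·σ.
ln(130) = 4.868 and ln(180) = 5.193; z_{0.13} = -1.126, z_{0.5} = 0.
σ = (5.193 − 4.868)/(0 − (-1.126)) = 0.289.
μ = 4.868 − (-1.126)·0.289 = 5.193.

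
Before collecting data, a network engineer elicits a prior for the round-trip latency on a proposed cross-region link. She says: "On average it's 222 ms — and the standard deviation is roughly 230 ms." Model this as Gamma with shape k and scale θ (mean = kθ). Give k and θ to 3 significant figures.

k ≈ 0.932, θ ≈ 238

For Gamma(k, scale θ): mean = kθ, variance = kθ², so CV = 1/√k.
CV = SD/mean = 230/222 = 1.036, hence k = 1/CV² = 0.932.
Then θ = mean/k = 222/0.932 = 238.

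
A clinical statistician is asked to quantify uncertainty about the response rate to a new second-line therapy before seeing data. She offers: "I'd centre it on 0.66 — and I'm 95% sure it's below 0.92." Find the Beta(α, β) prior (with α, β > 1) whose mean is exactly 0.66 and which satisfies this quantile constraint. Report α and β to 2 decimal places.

With mean 0.66 fixed, write α = 0.66s, β = 0.34s where s = α+β.
Need P(θ < 0.92) = 0.95 under Beta(0.66s, 0.34s). Normal approximation: (q−m)/√(m(1−m)/s) ≈ z_{0.95} = 1.64, so s ≈ 0.66·0.34·(1.64)²/(0.92−0.66)² = 9.0.
At s = 9.0: P(θ<0.92) ≈ 0.981. Adjusting to match 0.95 gives s ≈ 5.99.
So α = 0.66·5.99 ≈ 3.95, β = 0.34·5.99 ≈ 2.04.

α ≈ 3.95, β ≈ 2.04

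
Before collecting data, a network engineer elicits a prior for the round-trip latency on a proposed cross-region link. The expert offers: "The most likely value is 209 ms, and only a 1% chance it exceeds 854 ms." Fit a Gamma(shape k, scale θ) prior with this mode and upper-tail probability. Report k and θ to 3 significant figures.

Gamma(k,θ) with k>1 has mode (k−1)θ, so θ = 209/(k−1).
Need P(X < 854) = 0.99 with θ tied to k this way. Start at k = 2, θ = 209: P(X<854) ≈ 0.915.
Too low — raise k to concentrate. Iterating converges to k ≈ 3.1.
Then θ = 209/(3.1−1) ≈ 99.6.

k ≈ 3.1, θ ≈ 99.6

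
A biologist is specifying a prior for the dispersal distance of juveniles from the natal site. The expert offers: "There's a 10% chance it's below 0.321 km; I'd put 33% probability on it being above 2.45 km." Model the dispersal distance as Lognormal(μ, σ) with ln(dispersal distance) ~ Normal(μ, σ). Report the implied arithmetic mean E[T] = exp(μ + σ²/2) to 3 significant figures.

E[T] ≈ 2.93 km

If T ~ Lognormal(μ,σ) then ln T ~ Normal(μ,σ), so the p-quantile of ln T is μ + z_p·σ.
ln(0.321) = -1.136 and ln(2.45) = 0.8961; z_{0.1} = -1.282, z_{0.67} = 0.4399.
σ = (0.8961 − -1.136)/(0.4399 − (-1.282)) = 1.181.
μ = -1.136 − (-1.282)·1.181 = 0.377.
E[T] = exp(μ + σ²/2) = exp(0.377 + 0.6969) = 2.93 km.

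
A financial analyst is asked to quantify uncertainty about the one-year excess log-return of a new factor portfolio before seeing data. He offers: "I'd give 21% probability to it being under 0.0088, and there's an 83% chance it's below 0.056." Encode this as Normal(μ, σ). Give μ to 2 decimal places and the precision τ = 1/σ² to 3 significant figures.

The p-quantile of Normal(μ,σ) is μ + z_p·σ, with z_{0.21} = -0.8064 and z_{0.83} = 0.9542.
Eliminate σ: μ = (z₂·x₁ − z₁·x₂)/(z₂ − z₁) = (0.9542·0.0088 − (-0.8064)·0.056)/1.761 = 0.03.
Then σ = (x₂ − x₁)/(z₂ − z₁) = (0.056 − 0.0088)/1.761 = 0.03.
Precision τ = 1/σ² = 1/0.02681² = 1390.

μ = 0.03, τ = 1390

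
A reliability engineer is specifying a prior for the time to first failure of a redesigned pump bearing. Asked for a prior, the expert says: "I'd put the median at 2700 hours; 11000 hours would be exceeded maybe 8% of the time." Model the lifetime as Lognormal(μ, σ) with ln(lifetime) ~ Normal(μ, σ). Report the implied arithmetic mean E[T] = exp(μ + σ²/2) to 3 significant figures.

E[T] ≈ 4450 hours

If T ~ Lognormal(μ,σ) then ln T ~ Normal(μ,σ), so the p-quantile of ln T is μ + z_p·σ.
ln(2700) = 7.901 and ln(11000) = 9.306; z_{0.5} = 0, z_{0.92} = 1.405.
σ = (9.306 − 7.901)/(1.405 − (0)) = 1.000.
μ = 7.901 − (0)·1.000 = 7.901.
E[T] = exp(μ + σ²/2) = exp(7.901 + 0.4997) = 4450 hours.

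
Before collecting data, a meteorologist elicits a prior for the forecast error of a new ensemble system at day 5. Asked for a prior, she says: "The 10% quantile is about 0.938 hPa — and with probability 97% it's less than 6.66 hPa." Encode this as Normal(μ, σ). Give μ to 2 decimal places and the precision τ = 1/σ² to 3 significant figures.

μ = 3.26, τ = 0.305

For Normal(μ,σ), the p-quantile is μ + z_p·σ. Here z_{0.1} = -1.282, z_{0.97} = 1.881.
So 0.938 = μ − 1.282σ and 6.66 = μ + 1.881σ.
Subtracting: σ = (6.66 − 0.938)/(1.881 − (-1.282)) = 1.81.
Then μ = 0.938 − (-1.282)·1.81 = 3.26.
Precision τ = 1/σ² = 1/1.809² = 0.305.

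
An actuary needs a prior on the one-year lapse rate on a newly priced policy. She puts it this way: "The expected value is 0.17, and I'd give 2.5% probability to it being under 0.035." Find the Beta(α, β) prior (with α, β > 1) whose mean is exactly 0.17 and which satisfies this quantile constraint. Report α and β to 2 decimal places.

With mean 0.17 fixed, write α = 0.17s, β = 0.83s where s = α+β.
Need P(θ < 0.035) = 0.025 under Beta(0.17s, 0.83s). Normal approximation: (q−m)/√(m(1−m)/s) ≈ z_{0.025} = -1.96, so s ≈ 0.17·0.83·(-1.96)²/(0.035−0.17)² = 29.7.
At s = 29.7: P(θ<0.035) ≈ 0.003. Adjusting to match 0.025 gives s ≈ 16.04.
So α = 0.17·16.04 ≈ 2.73, β = 0.83·16.04 ≈ 13.31.

α ≈ 2.73, β ≈ 13.31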